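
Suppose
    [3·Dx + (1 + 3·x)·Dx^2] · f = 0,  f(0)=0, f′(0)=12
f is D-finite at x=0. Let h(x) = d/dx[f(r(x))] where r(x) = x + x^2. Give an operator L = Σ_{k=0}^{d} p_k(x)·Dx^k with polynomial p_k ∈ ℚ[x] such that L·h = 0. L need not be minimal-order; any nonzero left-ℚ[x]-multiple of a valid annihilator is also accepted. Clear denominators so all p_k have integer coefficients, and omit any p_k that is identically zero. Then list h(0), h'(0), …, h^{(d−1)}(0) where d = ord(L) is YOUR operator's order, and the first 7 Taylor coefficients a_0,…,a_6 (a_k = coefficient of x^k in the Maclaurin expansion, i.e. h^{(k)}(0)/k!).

L = (1 + 6·x + 6·x^2) + (1 + 5·x + 9·x^2 + 6·x^3)·Dx  (order 1).
h: a_k = 12, -12, 0, 36, -108, 216, -324, …
ICs: h(0) = 12.

f: a_k = 0, 12, -18, 36, -81, 972/5, -486, …
Substitute x→r, Dx→(1/r')Dx; clear ⇒ L₀.
Differentiate: ansatz ord ≤ ord L₀ ⇒ L.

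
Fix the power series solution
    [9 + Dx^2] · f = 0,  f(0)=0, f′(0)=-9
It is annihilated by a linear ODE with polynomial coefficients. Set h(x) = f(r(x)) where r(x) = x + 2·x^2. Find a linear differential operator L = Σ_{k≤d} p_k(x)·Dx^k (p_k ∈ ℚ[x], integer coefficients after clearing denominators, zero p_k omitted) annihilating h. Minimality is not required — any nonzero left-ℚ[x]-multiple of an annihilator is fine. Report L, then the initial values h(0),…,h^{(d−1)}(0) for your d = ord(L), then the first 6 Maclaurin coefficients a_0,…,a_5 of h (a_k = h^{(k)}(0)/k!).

L = (9 + 108·x + 432·x^2 + 576·x^3) - 4·Dx + (1 + 4·x)·Dx^2  (order 2).
h: a_k = 0, -9, -18, 27/2, 81, 6237/40, …
ICs: h(0) = 0, h′(0) = -9.

f: a_k = 0, -9, 0, 27/2, 0, -243/40, …
f∘r: x↦r, Dx↦Dx/r' in L_f ⇒ L₀.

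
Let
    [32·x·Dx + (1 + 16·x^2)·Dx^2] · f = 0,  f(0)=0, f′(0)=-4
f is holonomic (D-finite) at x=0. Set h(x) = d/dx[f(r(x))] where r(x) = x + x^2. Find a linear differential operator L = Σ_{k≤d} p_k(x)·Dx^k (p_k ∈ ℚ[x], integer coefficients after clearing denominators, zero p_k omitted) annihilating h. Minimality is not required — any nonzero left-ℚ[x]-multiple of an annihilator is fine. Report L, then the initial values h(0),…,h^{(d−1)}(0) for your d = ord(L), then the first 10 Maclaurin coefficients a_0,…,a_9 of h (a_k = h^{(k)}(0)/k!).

f: a_k = 0, -4, 0, 64/3, 0, -1024/5, 0, 16384/7, 0, -262144/9, …
Substitute x→r, Dx→(1/r')Dx; clear ⇒ L₀.
h=h₀': d/dx-closure on L₀ ⇒ L.
L = (-2 + 32·x + 128·x^2 + 192·x^3 + 96·x^4) + (1 + 2·x + 16·x^2 + 64·x^3 + 80·x^4 + 32·x^5)·Dx  (order 1).
h: a_k = -4, -8, 64, 256, -704, -6016, 2048, 114688, 171008, -1804288, …
ICs: h(0) = -4.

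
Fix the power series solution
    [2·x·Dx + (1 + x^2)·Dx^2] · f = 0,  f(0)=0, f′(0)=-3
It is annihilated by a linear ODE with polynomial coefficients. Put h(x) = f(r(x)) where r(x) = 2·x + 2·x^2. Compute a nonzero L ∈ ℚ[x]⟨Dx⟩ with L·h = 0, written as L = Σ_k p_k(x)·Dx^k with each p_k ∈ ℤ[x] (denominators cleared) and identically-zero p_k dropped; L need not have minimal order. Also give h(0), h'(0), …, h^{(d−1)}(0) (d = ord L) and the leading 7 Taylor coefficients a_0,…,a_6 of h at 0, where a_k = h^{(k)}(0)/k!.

f: a_k = 0, -3, 0, 1, 0, -3/5, 0, …
h₀=f(r): pull back L_f along r ⇒ L₀.
L = (-2 + 8·x + 32·x^2 + 48·x^3 + 24·x^4)·Dx + (1 + 2·x + 4·x^2 + 16·x^3 + 20·x^4 + 8·x^5)·Dx^2  (order 2).
h: a_k = 0, -6, -6, 8, 24, 24/5, -88, …
ICs: h(0) = 0, h′(0) = -6.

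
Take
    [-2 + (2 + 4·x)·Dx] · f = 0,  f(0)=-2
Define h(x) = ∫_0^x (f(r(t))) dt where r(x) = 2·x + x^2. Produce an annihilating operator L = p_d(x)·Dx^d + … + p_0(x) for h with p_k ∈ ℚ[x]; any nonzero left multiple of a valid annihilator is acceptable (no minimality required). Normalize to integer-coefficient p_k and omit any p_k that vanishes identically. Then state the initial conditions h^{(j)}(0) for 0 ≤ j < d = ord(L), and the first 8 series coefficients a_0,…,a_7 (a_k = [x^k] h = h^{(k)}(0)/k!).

f: a_k = -2, -2, 1, -1, 5/4, -7/4, 21/8, -33/8, …
h₀=f(r): pull back L_f along r ⇒ L₀.
h=∫h₀ ⇒ L = L₀·Dx.
L = (-2 - 2·x)·Dx + (1 + 4·x + 2·x^2)·Dx^2  (order 2).
h: a_k = 0, -2, -2, 2/3, -1, 9/5, -11/3, 57/7, …
ICs: h(0) = 0, h′(0) = -2.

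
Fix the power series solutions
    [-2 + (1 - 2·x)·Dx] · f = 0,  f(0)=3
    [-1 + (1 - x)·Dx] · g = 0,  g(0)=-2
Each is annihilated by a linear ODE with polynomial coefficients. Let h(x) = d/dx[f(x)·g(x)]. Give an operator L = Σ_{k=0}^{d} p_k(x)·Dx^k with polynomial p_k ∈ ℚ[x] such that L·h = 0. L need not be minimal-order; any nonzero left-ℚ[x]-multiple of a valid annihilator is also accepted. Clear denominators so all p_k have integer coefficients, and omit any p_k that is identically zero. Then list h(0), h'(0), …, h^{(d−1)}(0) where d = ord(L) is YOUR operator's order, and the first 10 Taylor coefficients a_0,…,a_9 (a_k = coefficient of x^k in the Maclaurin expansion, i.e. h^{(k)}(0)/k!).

f: a_k = 3, 6, 12, 24, 48, 96, 192, 384, 768, 1536, …
g: a_k = -2, -2, -2, -2, -2, -2, -2, -2, -2, -2, …
Product ⇒ symmetric product L₀, ord ≤ 1.
Differentiate: ansatz ord ≤ ord L₀ ⇒ L.
L = (14 - 36·x + 24·x^2) + (-3 + 13·x - 18·x^2 + 8·x^3)·Dx  (order 1).
h: a_k = -18, -84, -270, -744, -1890, -4572, -10710, -24528, -55242, -122820, …
ICs: h(0) = -18.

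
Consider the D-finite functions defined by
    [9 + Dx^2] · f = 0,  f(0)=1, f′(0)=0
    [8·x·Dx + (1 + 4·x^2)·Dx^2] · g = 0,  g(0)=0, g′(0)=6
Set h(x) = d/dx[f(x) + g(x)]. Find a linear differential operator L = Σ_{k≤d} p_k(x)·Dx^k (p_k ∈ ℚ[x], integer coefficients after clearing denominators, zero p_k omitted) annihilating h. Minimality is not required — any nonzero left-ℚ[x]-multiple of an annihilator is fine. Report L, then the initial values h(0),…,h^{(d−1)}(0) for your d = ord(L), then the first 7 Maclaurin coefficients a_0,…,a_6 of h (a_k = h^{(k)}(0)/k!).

f: a_k = 1, 0, -9/2, 0, 27/8, 0, -81/80, …
g: a_k = 0, 6, 0, -8, 0, 96/5, 0, …
L₀ := lclm(L_f,L_g); ord L₀ ≤ 2+2.
h=h₀': d/dx-closure on L₀ ⇒ L.
L = (-2808·x + 19008·x^3 + 10368·x^5) + (9 + 1548·x^2 + 7344·x^4 + 5184·x^6)·Dx + (-312·x + 2112·x^3 + 1152·x^5)·Dx^2 + (1 + 172·x^2 + 816·x^4 + 576·x^6)·Dx^3  (order 3).
h: a_k = 6, -9, -24, 27/2, 96, -243/40, -384, …
ICs: h(0) = 6, h′(0) = -9, h′′(0) = -48.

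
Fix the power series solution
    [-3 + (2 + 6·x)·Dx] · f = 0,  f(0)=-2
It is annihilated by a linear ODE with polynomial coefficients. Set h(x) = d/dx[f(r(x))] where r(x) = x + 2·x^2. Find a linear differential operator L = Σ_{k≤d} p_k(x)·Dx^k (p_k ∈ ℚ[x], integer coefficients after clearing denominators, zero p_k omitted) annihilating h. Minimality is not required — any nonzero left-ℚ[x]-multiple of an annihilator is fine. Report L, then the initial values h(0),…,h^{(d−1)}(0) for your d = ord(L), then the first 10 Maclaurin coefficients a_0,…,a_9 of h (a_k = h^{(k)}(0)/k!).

L = 5 + (-2 - 14·x - 36·x^2 - 48·x^3)·Dx  (order 1).
h: a_k = -3, -15/2, 135/8, -315/16, -2025/128, 33615/256, -292005/1024, 282285/2048, 35352855/32768, -247756725/65536, …
ICs: h(0) = -3.

f: a_k = -2, -3, 9/4, -27/8, 405/64, -1701/128, 15309/512, -72171/1024, 2814669/16384, -14073345/32768, …
f∘r: x↦r, Dx↦Dx/r' in L_f ⇒ L₀.
Derive L from L₀ (diff closure).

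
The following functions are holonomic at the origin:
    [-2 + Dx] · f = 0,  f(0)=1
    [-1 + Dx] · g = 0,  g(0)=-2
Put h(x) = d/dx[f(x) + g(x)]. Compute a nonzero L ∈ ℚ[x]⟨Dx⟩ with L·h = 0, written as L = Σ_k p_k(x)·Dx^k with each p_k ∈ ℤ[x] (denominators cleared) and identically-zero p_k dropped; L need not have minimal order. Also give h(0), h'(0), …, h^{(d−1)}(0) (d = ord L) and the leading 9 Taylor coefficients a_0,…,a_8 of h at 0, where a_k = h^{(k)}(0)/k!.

L = 2 - 3·Dx + Dx^2  (order 2).
h: a_k = 0, 2, 3, 7/3, 5/4, 31/60, 7/40, 127/2520, 17/1344, …
ICs: h(0) = 0, h′(0) = 2.

f: a_k = 1, 2, 2, 4/3, 2/3, 4/15, 4/45, 8/315, 2/315, …
g: a_k = -2, -2, -1, -1/3, -1/12, -1/60, -1/360, -1/2520, -1/20160, …
f+g: L₀ = lclm(L_f,L_g), ord ≤ 1+1.
h₀' ⇒ L via d/dx closure of L₀.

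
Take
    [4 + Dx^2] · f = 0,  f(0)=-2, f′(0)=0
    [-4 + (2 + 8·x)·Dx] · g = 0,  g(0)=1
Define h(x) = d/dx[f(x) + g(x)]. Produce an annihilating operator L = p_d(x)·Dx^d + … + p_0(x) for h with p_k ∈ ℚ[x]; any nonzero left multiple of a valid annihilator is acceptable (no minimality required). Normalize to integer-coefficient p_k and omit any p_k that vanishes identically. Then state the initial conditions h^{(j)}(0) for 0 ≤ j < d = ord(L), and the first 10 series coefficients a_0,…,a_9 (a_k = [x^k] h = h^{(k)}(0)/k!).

L = (-32 - 16·x - 32·x^2) + (-4 - 24·x - 48·x^2 - 64·x^3)·Dx + (-8 - 4·x - 8·x^2)·Dx^2 + (-1 - 6·x - 12·x^2 - 16·x^3)·Dx^3  (order 3).
h: a_k = 2, 4, 12, -136/3, 140, -7544/15, 1848, -2162192/315, 25740, -275675384/2835, …
ICs: h(0) = 2, h′(0) = 4, h′′(0) = 24.

f: a_k = -2, 0, 4, 0, -4/3, 0, 8/45, 0, -4/315, 0, …
g: a_k = 1, 2, -2, 4, -10, 28, -84, 264, -858, 2860, …
h₀=f+g: left-lcm gives L₀, ord ≤ 3.
h₀' ⇒ L via d/dx closure of L₀.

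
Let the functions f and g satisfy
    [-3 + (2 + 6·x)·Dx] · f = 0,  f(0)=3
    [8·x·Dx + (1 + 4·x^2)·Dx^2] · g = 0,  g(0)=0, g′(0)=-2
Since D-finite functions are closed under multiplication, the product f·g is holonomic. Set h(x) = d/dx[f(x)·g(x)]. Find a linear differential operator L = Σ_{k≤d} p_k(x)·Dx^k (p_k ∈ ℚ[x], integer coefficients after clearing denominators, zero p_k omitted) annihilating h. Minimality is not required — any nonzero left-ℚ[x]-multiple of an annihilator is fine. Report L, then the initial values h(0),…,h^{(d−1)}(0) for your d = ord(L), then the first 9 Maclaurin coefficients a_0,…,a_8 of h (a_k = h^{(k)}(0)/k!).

L = (15 + 1440·x + 1656·x^2 - 3456·x^3 - 1296·x^4) + (172 + 1188·x + 3552·x^2 + 1152·x^3 - 12096·x^4 - 5184·x^5)·Dx + (36 + 152·x + 36·x^2 - 256·x^3 - 864·x^4 - 3456·x^5 - 1728·x^6)·Dx^2  (order 2).
h: a_k = -6, -18, 177/4, 15/2, -2949/64, -105921/320, 2523957/2560, -3884931/4480, 231364569/114688, …
ICs: h(0) = -6, h′(0) = -18.

f: a_k = 3, 9/2, -27/8, 81/16, -1215/128, 5103/256, -45927/1024, 216513/2048, -8444007/32768, …
g: a_k = 0, -2, 0, 8/3, 0, -32/5, 0, 128/7, 0, …
Product ⇒ symmetric product L₀, ord ≤ 2.
h=h₀': d/dx-closure on L₀ ⇒ L.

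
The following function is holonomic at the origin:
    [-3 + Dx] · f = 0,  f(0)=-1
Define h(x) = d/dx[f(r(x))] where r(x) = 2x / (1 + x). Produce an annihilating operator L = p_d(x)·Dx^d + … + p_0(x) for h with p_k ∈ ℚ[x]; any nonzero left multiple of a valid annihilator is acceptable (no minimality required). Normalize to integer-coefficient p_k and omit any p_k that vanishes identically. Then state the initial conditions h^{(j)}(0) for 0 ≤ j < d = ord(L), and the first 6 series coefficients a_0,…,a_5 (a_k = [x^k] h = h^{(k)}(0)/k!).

f: a_k = -1, -3, -9/2, -9/2, -27/8, -81/40, …
h₀=f(r): pull back L_f along r ⇒ L₀.
h₀' ⇒ L via d/dx closure of L₀.
L = (4 - 2·x) + (-1 - 2·x - x^2)·Dx  (order 1).
h: a_k = -6, -24, -18, 24, 6, -144/5, …
ICs: h(0) = -6.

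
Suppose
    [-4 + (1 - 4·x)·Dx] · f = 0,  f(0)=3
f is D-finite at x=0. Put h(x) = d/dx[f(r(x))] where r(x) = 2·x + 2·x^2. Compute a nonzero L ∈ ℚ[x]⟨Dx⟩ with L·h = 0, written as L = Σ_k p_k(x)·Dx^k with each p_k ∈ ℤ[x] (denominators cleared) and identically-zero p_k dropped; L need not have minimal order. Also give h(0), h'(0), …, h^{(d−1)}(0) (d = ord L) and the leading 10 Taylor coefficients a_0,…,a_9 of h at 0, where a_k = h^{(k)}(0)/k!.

L = (18 + 48·x + 48·x^2) + (-1 + 6·x + 24·x^2 + 16·x^3)·Dx  (order 1).
h: a_k = 24, 432, 5760, 68352, 760320, 8119296, 84295680, 857309184, 8582823936, 84864860160, …
ICs: h(0) = 24.

f: a_k = 3, 12, 48, 192, 768, 3072, 12288, 49152, 196608, 786432, …
Substitute x→r, Dx→(1/r')Dx; clear ⇒ L₀.
Derive L from L₀ (diff closure).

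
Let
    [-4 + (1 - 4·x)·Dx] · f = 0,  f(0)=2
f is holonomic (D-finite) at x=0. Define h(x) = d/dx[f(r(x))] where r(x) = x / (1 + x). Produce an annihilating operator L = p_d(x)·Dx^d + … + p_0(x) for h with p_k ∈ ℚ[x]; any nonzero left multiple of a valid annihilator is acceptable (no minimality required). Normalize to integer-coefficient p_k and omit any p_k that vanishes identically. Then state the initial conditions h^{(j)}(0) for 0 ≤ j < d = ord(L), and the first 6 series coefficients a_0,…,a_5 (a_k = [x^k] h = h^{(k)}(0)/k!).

f: a_k = 2, 8, 32, 128, 512, 2048, …
Change of var in L_f (x↦r) gives L₀.
h=h₀': d/dx-closure on L₀ ⇒ L.
L = 6 + (-1 + 3·x)·Dx  (order 1).
h: a_k = 8, 48, 216, 864, 3240, 11664, …
ICs: h(0) = 8.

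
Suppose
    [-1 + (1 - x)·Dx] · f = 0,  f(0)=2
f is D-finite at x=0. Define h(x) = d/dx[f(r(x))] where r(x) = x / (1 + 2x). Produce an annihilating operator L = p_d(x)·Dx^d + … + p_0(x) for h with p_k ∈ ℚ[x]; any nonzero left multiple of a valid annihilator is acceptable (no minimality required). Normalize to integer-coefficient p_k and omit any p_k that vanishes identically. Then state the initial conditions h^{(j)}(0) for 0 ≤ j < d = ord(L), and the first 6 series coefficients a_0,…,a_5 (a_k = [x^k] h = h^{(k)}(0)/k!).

f: a_k = 2, 2, 2, 2, 2, 2, …
L₀ from L_f via x↦r, Dx↦r'^{-1}Dx.
Differentiate: ansatz ord ≤ ord L₀ ⇒ L.
L = -4 + (-2 - 2·x)·Dx  (order 1).
h: a_k = 2, -4, 6, -8, 10, -12, …
ICs: h(0) = 2.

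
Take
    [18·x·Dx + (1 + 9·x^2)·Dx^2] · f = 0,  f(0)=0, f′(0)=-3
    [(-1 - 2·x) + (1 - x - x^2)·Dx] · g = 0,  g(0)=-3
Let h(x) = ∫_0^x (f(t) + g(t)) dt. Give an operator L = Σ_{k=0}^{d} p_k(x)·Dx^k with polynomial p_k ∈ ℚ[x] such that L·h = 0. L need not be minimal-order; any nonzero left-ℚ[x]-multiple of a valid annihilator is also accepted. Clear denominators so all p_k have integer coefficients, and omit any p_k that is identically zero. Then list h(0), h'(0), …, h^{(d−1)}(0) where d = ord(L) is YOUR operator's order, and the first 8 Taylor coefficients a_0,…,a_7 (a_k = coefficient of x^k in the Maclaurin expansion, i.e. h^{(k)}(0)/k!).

L = (36 - 144·x - 1440·x^2 - 2376·x^3 - 3186·x^4 - 486·x^6)·Dx^2 + (-18 - 24·x + 108·x^2 - 444·x^3 - 2313·x^4 - 2178·x^5 - 243·x^6 - 486·x^7)·Dx^3 + (2 + 10·x + 34·x^2 + 48·x^3 + 123·x^4 - 387·x^5 - 198·x^6 - 81·x^7 - 81·x^8)·Dx^4  (order 4).
h: a_k = 0, -3, -3, -2, 0, -3, -121/10, -39/7, …
ICs: h(0) = 0, h′(0) = -3, h′′(0) = -6, h′′′(0) = -12.

f: a_k = 0, -3, 0, 9, 0, -243/5, 0, 2187/7, …
g: a_k = -3, -3, -6, -9, -15, -24, -39, -63, …
Sum ⇒ L₀ = lclm(L_f,L_g) in ℚ(x)⟨Dx⟩.
∫: right-multiply L₀ by Dx.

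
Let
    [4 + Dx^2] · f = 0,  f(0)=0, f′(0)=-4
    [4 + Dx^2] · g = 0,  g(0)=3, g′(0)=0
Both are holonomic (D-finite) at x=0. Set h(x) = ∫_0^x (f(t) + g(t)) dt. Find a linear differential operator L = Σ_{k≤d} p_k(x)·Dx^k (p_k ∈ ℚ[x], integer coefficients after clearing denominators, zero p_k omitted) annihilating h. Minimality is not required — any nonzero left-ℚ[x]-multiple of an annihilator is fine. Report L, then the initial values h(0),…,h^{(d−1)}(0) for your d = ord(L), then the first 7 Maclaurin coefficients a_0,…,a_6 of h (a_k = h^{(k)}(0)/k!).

f: a_k = 0, -4, 0, 8/3, 0, -8/15, 0, …
g: a_k = 3, 0, -6, 0, 2, 0, -4/15, …
h₀=f+g: left-lcm gives L₀, ord ≤ 4.
h=∫₀ˣh₀: take L = L₀·Dx.
L = 4·Dx + Dx^3  (order 3).
h: a_k = 0, 3, -2, -2, 2/3, 2/5, -4/45, …
ICs: h(0) = 0, h′(0) = 3, h′′(0) = -4.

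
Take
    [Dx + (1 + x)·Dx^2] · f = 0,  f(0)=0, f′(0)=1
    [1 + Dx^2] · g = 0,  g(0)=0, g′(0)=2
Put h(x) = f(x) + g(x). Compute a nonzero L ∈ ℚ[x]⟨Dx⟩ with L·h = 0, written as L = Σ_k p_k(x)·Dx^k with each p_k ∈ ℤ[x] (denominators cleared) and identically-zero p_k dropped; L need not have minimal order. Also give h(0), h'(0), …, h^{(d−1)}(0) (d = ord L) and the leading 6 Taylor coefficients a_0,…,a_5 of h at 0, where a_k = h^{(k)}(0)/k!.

f: a_k = 0, 1, -1/2, 1/3, -1/4, 1/5, …
g: a_k = 0, 2, 0, -1/3, 0, 1/60, …
L₀ := lclm(L_f,L_g); ord L₀ ≤ 2+2.
L = (7 + 2·x + x^2)·Dx + (3 + 5·x + 3·x^2 + x^3)·Dx^2 + (7 + 2·x + x^2)·Dx^3 + (3 + 5·x + 3·x^2 + x^3)·Dx^4  (order 4).
h: a_k = 0, 3, -1/2, 0, -1/4, 13/60, …
ICs: h(0) = 0, h′(0) = 3, h′′(0) = -1, h′′′(0) = 0.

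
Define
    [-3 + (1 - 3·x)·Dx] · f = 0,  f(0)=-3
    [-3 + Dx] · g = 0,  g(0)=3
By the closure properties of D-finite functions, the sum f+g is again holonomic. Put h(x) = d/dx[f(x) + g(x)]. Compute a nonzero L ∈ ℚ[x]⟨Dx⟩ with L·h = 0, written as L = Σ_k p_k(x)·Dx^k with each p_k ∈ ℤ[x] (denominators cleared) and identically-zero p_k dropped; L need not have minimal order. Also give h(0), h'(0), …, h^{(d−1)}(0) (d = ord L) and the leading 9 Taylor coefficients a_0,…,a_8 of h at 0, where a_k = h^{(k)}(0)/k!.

L = (36 + 54·x) + (-15 - 18·x + 27·x^2)·Dx + (1 - 9·x^2)·Dx^2  (order 2).
h: a_k = 0, -27, -405/2, -1863/2, -28917/8, -524151/40, -3673431/80, -88177653/560, -2380849119/4480, …
ICs: h(0) = 0, h′(0) = -27.

f: a_k = -3, -9, -27, -81, -243, -729, -2187, -6561, -19683, …
g: a_k = 3, 9, 27/2, 27/2, 81/8, 243/40, 243/80, 729/560, 2187/4480, …
h₀=f+g: left-lcm gives L₀, ord ≤ 2.
h₀' ⇒ L via d/dx closure of L₀.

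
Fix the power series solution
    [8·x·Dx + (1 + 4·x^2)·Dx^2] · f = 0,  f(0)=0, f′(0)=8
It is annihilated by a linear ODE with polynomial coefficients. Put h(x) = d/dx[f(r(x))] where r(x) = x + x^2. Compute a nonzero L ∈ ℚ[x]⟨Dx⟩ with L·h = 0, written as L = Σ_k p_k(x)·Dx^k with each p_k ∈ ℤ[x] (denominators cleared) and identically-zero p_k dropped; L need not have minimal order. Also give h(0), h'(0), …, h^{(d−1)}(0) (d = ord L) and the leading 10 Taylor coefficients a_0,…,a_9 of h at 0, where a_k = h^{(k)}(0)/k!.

f: a_k = 0, 8, 0, -32/3, 0, 128/5, 0, -512/7, 0, 2048/9, …
L₀ from L_f via x↦r, Dx↦r'^{-1}Dx.
Differentiate: ansatz ord ≤ ord L₀ ⇒ L.
L = (-2 + 8·x + 32·x^2 + 48·x^3 + 24·x^4) + (1 + 2·x + 4·x^2 + 16·x^3 + 20·x^4 + 8·x^5)·Dx  (order 1).
h: a_k = 8, 16, -32, -128, -32, 704, 1280, -2048, -10624, -4864, …
ICs: h(0) = 8.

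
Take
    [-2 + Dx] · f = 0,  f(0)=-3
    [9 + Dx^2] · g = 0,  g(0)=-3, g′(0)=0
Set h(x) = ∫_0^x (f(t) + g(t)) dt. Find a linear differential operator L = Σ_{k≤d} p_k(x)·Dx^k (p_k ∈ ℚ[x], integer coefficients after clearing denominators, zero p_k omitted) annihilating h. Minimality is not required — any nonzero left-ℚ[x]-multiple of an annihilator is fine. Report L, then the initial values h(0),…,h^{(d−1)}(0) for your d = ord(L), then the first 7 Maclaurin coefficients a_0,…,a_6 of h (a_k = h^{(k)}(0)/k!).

L = -18·Dx + 9·Dx^2 - 2·Dx^3 + Dx^4  (order 4).
h: a_k = 0, -6, -3, 5/2, -1, -97/40, -2/15, …
ICs: h(0) = 0, h′(0) = -6, h′′(0) = -6, h′′′(0) = 15.

f: a_k = -3, -6, -6, -4, -2, -4/5, -4/15, …
g: a_k = -3, 0, 27/2, 0, -81/8, 0, 243/80, …
L₀ := lclm(L_f,L_g); ord L₀ ≤ 1+2.
h=∫₀ˣh₀: take L = L₀·Dx.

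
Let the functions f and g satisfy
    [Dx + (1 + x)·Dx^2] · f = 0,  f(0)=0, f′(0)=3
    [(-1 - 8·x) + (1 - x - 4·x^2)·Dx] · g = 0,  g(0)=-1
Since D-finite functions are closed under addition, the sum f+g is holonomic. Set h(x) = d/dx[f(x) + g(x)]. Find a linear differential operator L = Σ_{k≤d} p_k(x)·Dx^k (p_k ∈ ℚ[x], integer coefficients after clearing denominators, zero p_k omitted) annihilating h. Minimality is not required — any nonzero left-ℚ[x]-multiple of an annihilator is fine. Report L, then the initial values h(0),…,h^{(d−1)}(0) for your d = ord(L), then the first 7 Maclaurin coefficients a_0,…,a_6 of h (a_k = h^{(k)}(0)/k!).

L = (-74 - 562·x - 1120·x^2 - 1728·x^3 - 768·x^4) + (-52 - 576·x - 1636·x^2 - 3264·x^3 - 3488·x^4 - 1280·x^5)·Dx + (11 + 41·x + 53·x^2 - 185·x^3 - 704·x^4 - 752·x^5 - 256·x^6)·Dx^2  (order 2).
h: a_k = 2, -13, -24, -119, -322, -1089, -3084, …
ICs: h(0) = 2, h′(0) = -13.

f: a_k = 0, 3, -3/2, 1, -3/4, 3/5, -1/2, …
g: a_k = -1, -1, -5, -9, -29, -65, -181, …
Weyl lclm of L_f,L_g ⇒ L₀ (ord ≤ 3).
Derive L from L₀ (diff closure).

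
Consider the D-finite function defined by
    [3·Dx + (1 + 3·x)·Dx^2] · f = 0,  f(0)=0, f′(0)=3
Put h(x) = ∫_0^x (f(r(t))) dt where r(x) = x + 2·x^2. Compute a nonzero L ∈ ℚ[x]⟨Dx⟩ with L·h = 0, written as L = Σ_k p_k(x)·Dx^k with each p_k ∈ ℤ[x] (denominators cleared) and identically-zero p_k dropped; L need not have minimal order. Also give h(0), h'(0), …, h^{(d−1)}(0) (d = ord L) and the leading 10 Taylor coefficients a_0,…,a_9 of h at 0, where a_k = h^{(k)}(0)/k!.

f: a_k = 0, 3, -9/2, 9, -81/4, 243/5, -243/2, 2187/7, -6561/8, 2187, …
Change of var in L_f (x↦r) gives L₀.
h=∫₀ˣh₀: take L = L₀·Dx.
L = (-1 + 12·x + 24·x^2)·Dx^2 + (1 + 7·x + 18·x^2 + 24·x^3)·Dx^3  (order 3).
h: a_k = 0, 0, 3/2, 1/2, -9/4, 63/20, -9/10, -99/14, 1053/56, -153/8, …
ICs: h(0) = 0, h′(0) = 0, h′′(0) = 3.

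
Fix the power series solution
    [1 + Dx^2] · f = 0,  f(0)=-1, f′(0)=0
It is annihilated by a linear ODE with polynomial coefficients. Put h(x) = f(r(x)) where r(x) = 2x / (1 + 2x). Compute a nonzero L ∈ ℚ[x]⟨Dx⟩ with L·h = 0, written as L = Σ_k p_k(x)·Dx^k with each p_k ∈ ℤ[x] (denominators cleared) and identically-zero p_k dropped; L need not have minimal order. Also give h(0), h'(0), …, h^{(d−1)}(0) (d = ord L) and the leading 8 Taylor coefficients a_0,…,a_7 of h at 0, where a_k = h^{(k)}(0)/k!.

L = 4 + (4 + 24·x + 48·x^2 + 32·x^3)·Dx + (1 + 8·x + 24·x^2 + 32·x^3 + 16·x^4)·Dx^2  (order 2).
h: a_k = -1, 0, 2, -8, 70/3, -176/3, 6004/45, -1392/5, …
ICs: h(0) = -1, h′(0) = 0.

f: a_k = -1, 0, 1/2, 0, -1/24, 0, 1/720, 0, …
f∘r: x↦r, Dx↦Dx/r' in L_f ⇒ L₀.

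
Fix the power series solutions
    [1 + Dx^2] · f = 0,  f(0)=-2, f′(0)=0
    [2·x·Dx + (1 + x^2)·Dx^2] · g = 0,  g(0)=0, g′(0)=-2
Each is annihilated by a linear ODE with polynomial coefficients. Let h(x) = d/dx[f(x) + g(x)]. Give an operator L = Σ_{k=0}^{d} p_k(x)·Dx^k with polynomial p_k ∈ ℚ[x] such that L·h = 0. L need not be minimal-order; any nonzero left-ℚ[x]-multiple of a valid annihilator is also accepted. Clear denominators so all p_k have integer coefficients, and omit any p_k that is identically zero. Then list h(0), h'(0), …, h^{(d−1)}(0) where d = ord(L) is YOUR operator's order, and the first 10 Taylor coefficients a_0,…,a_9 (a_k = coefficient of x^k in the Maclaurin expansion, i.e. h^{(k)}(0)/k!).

f: a_k = -2, 0, 1, 0, -1/12, 0, 1/360, 0, -1/20160, 0, …
g: a_k = 0, -2, 0, 2/3, 0, -2/5, 0, 2/7, 0, -2/9, …
f+g: L₀ = lclm(L_f,L_g), ord ≤ 2+2.
Differentiate: ansatz ord ≤ ord L₀ ⇒ L.
L = (-22·x + 28·x^3 + 2·x^5) + (-1 + 7·x^2 + 9·x^4 + x^6)·Dx + (-22·x + 28·x^3 + 2·x^5)·Dx^2 + (-1 + 7·x^2 + 9·x^4 + x^6)·Dx^3  (order 3).
h: a_k = -2, 2, 2, -1/3, -2, 1/60, 2, -1/2520, -2, 1/181440, …
ICs: h(0) = -2, h′(0) = 2, h′′(0) = 4.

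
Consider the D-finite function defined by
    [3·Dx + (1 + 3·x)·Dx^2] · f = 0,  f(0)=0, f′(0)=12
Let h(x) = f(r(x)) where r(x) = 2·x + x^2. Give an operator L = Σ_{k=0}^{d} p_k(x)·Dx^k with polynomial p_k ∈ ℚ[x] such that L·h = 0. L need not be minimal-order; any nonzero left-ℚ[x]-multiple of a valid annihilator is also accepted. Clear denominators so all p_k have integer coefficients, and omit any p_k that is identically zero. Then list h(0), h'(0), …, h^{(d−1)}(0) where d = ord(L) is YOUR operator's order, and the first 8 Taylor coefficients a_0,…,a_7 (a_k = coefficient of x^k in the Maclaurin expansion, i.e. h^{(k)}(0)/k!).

L = (5 + 6·x + 3·x^2)·Dx + (1 + 7·x + 9·x^2 + 3·x^3)·Dx^2  (order 2).
h: a_k = 0, 24, -60, 216, -882, 19224/5, -17460, 570888/7, …
ICs: h(0) = 0, h′(0) = 24.

f: a_k = 0, 12, -18, 36, -81, 972/5, -486, 8748/7, …
L₀ from L_f via x↦r, Dx↦r'^{-1}Dx.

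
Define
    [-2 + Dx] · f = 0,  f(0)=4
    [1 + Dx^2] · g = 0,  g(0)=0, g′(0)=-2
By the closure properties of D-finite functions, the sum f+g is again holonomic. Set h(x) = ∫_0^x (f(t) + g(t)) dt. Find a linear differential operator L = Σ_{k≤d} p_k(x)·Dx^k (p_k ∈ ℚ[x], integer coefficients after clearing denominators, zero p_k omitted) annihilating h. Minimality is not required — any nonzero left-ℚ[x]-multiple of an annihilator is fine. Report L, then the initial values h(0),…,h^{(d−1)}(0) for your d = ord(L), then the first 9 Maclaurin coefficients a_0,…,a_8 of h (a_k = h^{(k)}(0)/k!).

f: a_k = 4, 8, 8, 16/3, 8/3, 16/15, 16/45, 32/315, 8/315, …
g: a_k = 0, -2, 0, 1/3, 0, -1/60, 0, 1/2520, 0, …
h₀=f+g: left-lcm gives L₀, ord ≤ 3.
h=∫h₀ ⇒ L = L₀·Dx.
L = -2·Dx + Dx^2 - 2·Dx^3 + Dx^4  (order 4).
h: a_k = 0, 4, 3, 8/3, 17/12, 8/15, 7/40, 16/315, 257/20160, …
ICs: h(0) = 0, h′(0) = 4, h′′(0) = 6, h′′′(0) = 16.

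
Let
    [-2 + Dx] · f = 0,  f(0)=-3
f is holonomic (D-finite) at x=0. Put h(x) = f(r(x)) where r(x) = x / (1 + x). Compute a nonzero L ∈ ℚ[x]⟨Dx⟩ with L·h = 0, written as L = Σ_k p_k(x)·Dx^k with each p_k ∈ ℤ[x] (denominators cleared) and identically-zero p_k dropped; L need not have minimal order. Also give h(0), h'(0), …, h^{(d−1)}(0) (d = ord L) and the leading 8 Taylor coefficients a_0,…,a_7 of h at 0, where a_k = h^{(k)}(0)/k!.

f: a_k = -3, -6, -6, -4, -2, -4/5, -4/15, -8/105, …
Change of var in L_f (x↦r) gives L₀.
L = -2 + (1 + 2·x + x^2)·Dx  (order 1).
h: a_k = -3, -6, 0, 2, -2, 6/5, -4/15, -10/21, …
ICs: h(0) = -3.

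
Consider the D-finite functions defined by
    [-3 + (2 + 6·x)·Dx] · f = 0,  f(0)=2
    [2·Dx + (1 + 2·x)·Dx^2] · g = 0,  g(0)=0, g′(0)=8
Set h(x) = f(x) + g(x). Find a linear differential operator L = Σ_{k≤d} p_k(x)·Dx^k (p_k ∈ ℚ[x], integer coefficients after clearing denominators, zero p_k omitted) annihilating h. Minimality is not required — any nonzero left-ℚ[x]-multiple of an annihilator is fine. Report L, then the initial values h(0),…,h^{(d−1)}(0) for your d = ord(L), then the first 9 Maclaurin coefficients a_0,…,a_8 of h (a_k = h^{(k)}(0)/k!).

L = (-6 + 36·x)·Dx + (5 + 84·x + 180·x^2)·Dx^2 + (2 + 22·x + 72·x^2 + 72·x^3)·Dx^3  (order 3).
h: a_k = 2, 11, -41/4, 337/24, -1429/64, 24889/640, -111463/1536, 1029485/7168, -4911821/16384, …
ICs: h(0) = 2, h′(0) = 11, h′′(0) = -41/2.

f: a_k = 2, 3, -9/4, 27/8, -405/64, 1701/128, -15309/512, 72171/1024, -2814669/16384, …
g: a_k = 0, 8, -8, 32/3, -16, 128/5, -128/3, 512/7, -128, …
L₀ := lclm(L_f,L_g); ord L₀ ≤ 1+2.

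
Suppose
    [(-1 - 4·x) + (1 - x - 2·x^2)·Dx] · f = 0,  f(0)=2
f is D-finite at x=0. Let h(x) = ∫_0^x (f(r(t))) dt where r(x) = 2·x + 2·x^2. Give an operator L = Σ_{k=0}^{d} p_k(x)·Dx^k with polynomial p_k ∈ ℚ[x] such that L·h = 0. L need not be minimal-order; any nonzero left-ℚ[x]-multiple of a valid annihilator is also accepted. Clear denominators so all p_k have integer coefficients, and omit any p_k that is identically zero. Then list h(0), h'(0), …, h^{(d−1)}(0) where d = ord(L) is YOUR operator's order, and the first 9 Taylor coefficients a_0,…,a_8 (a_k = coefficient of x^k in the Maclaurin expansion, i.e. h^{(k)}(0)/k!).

L = (2 + 20·x + 48·x^2 + 32·x^3)·Dx + (-1 + 2·x + 10·x^2 + 16·x^3 + 8·x^4)·Dx^2  (order 2).
h: a_k = 0, 2, 2, 28/3, 32, 616/5, 1496/3, 14416/7, 8704, …
ICs: h(0) = 0, h′(0) = 2.

f: a_k = 2, 2, 6, 10, 22, 42, 86, 170, 342, …
Change of var in L_f (x↦r) gives L₀.
h=∫₀ˣh₀: take L = L₀·Dx.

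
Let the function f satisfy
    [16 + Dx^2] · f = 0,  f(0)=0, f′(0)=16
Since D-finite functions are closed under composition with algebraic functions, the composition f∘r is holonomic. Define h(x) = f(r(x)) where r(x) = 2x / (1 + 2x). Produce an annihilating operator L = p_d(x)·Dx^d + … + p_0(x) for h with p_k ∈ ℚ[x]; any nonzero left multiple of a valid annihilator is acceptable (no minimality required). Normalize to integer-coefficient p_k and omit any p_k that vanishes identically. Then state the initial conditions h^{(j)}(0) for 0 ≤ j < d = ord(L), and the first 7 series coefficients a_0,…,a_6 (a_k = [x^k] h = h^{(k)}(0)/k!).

L = 64 + (4 + 24·x + 48·x^2 + 32·x^3)·Dx + (1 + 8·x + 24·x^2 + 32·x^3 + 16·x^4)·Dx^2  (order 2).
h: a_k = 0, 32, -64, -640/3, 1792, -98816/15, 15360, …
ICs: h(0) = 0, h′(0) = 32.

f: a_k = 0, 16, 0, -128/3, 0, 512/15, 0, …
Change of var in L_f (x↦r) gives L₀.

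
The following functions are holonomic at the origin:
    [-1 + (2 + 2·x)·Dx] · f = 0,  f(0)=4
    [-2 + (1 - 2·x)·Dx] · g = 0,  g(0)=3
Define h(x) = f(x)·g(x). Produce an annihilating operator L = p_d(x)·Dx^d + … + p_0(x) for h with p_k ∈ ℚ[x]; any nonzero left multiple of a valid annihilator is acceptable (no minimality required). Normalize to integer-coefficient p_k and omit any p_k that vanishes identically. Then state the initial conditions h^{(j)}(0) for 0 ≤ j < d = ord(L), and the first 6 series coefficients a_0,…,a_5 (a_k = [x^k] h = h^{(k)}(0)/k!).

L = (5 + 2·x) + (-2 + 2·x + 4·x^2)·Dx  (order 1).
h: a_k = 12, 30, 117/2, 471/4, 7521/32, 30105/64, …
ICs: h(0) = 12.

f: a_k = 4, 2, -1/2, 1/4, -5/32, 7/64, …
g: a_k = 3, 6, 12, 24, 48, 96, …
Product ⇒ symmetric product L₀, ord ≤ 1.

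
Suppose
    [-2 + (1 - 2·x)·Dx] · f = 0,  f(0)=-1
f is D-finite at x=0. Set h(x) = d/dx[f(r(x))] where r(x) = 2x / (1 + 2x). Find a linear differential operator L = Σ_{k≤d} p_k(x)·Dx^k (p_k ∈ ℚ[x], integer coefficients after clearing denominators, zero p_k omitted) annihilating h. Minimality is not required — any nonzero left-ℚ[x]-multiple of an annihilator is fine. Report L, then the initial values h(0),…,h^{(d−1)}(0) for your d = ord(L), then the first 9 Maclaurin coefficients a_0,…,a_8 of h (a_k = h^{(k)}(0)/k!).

L = 4 + (-1 + 2·x)·Dx  (order 1).
h: a_k = -4, -16, -48, -128, -320, -768, -1792, -4096, -9216, …
ICs: h(0) = -4.

f: a_k = -1, -2, -4, -8, -16, -32, -64, -128, -256, …
L₀ from L_f via x↦r, Dx↦r'^{-1}Dx.
h₀' ⇒ L via d/dx closure of L₀.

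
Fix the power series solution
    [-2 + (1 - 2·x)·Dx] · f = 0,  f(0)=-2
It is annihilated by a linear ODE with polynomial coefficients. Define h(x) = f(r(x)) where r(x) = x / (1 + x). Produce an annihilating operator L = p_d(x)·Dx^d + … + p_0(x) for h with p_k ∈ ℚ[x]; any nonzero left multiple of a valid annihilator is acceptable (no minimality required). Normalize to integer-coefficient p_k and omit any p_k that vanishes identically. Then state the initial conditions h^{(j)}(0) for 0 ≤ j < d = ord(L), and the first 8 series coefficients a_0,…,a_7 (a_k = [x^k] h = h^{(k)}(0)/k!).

L = 2 + (-1 + x^2)·Dx  (order 1).
h: a_k = -2, -4, -4, -4, -4, -4, -4, -4, …
ICs: h(0) = -2.

f: a_k = -2, -4, -8, -16, -32, -64, -128, -256, …
f∘r: x↦r, Dx↦Dx/r' in L_f ⇒ L₀.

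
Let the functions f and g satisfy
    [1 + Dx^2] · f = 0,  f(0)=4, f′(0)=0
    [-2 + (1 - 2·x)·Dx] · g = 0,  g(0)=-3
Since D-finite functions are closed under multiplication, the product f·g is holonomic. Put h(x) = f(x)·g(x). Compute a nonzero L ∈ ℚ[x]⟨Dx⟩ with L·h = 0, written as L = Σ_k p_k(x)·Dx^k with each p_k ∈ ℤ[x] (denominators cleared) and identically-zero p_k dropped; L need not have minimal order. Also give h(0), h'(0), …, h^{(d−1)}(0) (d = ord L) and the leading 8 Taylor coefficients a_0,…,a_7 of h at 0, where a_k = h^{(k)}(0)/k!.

f: a_k = 4, 0, -2, 0, 1/6, 0, -1/180, 0, …
g: a_k = -3, -6, -12, -24, -48, -96, -192, -384, …
Sym-product of L_f,L_g gives L₀ (≤ ord 2).
L = (-1 + 2·x) + 4·Dx + (-1 + 2·x)·Dx^2  (order 2).
h: a_k = -12, -24, -42, -84, -337/2, -337, -40439/60, -40439/30, …
ICs: h(0) = -12, h′(0) = -24.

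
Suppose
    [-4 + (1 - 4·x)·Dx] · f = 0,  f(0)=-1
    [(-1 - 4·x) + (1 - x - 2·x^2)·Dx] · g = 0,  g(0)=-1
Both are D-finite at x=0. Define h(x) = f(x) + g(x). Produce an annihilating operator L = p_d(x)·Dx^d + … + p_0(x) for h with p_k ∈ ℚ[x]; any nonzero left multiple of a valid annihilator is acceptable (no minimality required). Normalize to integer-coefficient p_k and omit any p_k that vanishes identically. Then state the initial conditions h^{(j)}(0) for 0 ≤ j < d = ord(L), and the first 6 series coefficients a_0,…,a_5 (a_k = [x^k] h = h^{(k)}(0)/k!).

f: a_k = -1, -4, -16, -64, -256, -1024, …
g: a_k = -1, -1, -3, -5, -11, -21, …
L₀ := lclm(L_f,L_g); ord L₀ ≤ 1+1.
L = (-8 - 144·x + 96·x^2 - 128·x^3) + (26 - 28·x - 120·x^2 + 128·x^3 - 256·x^4)·Dx + (-3 + 19·x - 34·x^2 + 24·x^3 + 16·x^4 - 64·x^5)·Dx^2  (order 2).
h: a_k = -2, -5, -19, -69, -267, -1045, …
ICs: h(0) = -2, h′(0) = -5.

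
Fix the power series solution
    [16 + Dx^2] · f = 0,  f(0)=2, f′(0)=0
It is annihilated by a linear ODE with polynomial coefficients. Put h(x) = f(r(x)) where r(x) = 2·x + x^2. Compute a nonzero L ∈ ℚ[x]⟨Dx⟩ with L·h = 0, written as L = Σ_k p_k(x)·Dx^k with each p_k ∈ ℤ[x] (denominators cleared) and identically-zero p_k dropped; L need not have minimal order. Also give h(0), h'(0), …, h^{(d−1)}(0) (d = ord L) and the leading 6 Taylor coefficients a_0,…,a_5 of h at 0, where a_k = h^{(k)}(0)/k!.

f: a_k = 2, 0, -16, 0, 64/3, 0, …
Change of var in L_f (x↦r) gives L₀.
L = (64 + 192·x + 192·x^2 + 64·x^3) - Dx + (1 + x)·Dx^2  (order 2).
h: a_k = 2, 0, -64, -64, 976/3, 2048/3, …
ICs: h(0) = 2, h′(0) = 0.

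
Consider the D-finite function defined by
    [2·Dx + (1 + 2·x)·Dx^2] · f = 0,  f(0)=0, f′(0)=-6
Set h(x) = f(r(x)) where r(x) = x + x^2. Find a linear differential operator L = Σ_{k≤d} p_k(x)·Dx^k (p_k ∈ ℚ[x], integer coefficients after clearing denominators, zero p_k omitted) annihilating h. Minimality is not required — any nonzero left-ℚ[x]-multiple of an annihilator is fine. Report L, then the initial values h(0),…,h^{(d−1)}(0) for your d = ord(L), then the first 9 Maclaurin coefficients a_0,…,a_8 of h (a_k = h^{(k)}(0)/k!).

f: a_k = 0, -6, 6, -8, 12, -96/5, 32, -384/7, 96, …
h₀=f(r): pull back L_f along r ⇒ L₀.
L = (4·x + 4·x^2)·Dx + (1 + 4·x + 6·x^2 + 4·x^3)·Dx^2  (order 2).
h: a_k = 0, -6, 0, 4, -6, 24/5, 0, -48/7, 12, …
ICs: h(0) = 0, h′(0) = -6.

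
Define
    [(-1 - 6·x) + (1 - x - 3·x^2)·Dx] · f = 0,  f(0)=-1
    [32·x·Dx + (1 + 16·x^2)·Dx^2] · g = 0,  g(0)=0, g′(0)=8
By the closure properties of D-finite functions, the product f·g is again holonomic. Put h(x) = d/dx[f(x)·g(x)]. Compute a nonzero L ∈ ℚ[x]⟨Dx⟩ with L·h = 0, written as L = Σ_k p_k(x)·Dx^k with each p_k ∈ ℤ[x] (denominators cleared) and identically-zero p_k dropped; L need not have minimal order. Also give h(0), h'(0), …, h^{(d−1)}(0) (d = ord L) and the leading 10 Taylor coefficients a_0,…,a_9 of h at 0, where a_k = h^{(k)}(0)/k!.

L = (-74 + 8736·x^2 + 18432·x^3 + 82944·x^4) + (25 + 182·x - 48·x^2 + 96·x^3 + 18432·x^4 + 55296·x^5)·Dx + (-3 - 13·x - 167·x^2 - 16·x^3 - 1472·x^4 + 3072·x^5 + 6912·x^6)·Dx^2  (order 2).
h: a_k = -8, -16, 32, -160/3, -5864/3, -12928/5, 323128/15, 1499072/105, -14879776/35, -3769520/9, …
ICs: h(0) = -8, h′(0) = -16.

f: a_k = -1, -1, -4, -7, -19, -40, -97, -217, -508, -1159, …
g: a_k = 0, 8, 0, -128/3, 0, 2048/5, 0, -32768/7, 0, 524288/9, …
Sym-product of L_f,L_g gives L₀ (≤ ord 2).
Derive L from L₀ (diff closure).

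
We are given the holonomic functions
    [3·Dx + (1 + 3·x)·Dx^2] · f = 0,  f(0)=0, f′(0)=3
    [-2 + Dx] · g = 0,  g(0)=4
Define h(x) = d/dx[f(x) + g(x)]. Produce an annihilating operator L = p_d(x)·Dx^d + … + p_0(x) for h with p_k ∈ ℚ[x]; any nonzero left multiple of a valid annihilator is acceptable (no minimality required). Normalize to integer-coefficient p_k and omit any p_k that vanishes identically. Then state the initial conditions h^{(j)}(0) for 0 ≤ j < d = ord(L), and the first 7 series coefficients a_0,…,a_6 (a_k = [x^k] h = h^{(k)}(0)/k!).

L = (-48 - 36·x) + (14 - 24·x - 36·x^2)·Dx + (5 + 21·x + 18·x^2)·Dx^2  (order 2).
h: a_k = 11, 7, 43, -211/3, 745/3, -10903/15, 98447/45, …
ICs: h(0) = 11, h′(0) = 7.

f: a_k = 0, 3, -9/2, 9, -81/4, 243/5, -243/2, …
g: a_k = 4, 8, 8, 16/3, 8/3, 16/15, 16/45, …
L₀ := lclm(L_f,L_g); ord L₀ ≤ 2+1.
Differentiate: ansatz ord ≤ ord L₀ ⇒ L.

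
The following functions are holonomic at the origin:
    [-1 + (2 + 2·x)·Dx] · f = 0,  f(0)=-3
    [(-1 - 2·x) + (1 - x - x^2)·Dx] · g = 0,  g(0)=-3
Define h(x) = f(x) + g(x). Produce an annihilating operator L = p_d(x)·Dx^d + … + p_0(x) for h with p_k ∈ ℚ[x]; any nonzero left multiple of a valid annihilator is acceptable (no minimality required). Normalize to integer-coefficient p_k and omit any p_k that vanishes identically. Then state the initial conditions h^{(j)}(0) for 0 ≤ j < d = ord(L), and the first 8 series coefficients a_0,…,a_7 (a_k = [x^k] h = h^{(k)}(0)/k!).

f: a_k = -3, -3/2, 3/8, -3/16, 15/128, -21/256, 63/1024, -99/2048, …
g: a_k = -3, -3, -6, -9, -15, -24, -39, -63, …
h₀=f+g: left-lcm gives L₀, ord ≤ 2.
L = (9 + 21·x + 21·x^2 + 10·x^3) + (-17 - 54·x - 87·x^2 - 74·x^3 - 25·x^4)·Dx + (2 + 14·x + 6·x^2 - 30·x^3 - 34·x^4 - 10·x^5)·Dx^2  (order 2).
h: a_k = -6, -9/2, -45/8, -147/16, -1905/128, -6165/256, -39873/1024, -129123/2048, …
ICs: h(0) = -6, h′(0) = -9/2.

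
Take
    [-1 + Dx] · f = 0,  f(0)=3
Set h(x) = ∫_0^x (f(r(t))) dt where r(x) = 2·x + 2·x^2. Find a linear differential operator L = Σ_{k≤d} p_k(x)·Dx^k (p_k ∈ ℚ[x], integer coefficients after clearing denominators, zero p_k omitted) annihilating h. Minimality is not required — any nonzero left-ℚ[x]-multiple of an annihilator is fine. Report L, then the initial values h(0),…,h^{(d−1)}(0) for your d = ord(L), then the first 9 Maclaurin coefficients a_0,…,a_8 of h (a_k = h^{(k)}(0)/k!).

f: a_k = 3, 3, 3/2, 1/2, 1/8, 1/40, 1/240, 1/1680, 1/13440, …
h₀=f(r): pull back L_f along r ⇒ L₀.
∫: right-multiply L₀ by Dx.
L = (-2 - 4·x)·Dx + Dx^2  (order 2).
h: a_k = 0, 3, 3, 4, 4, 4, 52/15, 304/105, 232/105, …
ICs: h(0) = 0, h′(0) = 3.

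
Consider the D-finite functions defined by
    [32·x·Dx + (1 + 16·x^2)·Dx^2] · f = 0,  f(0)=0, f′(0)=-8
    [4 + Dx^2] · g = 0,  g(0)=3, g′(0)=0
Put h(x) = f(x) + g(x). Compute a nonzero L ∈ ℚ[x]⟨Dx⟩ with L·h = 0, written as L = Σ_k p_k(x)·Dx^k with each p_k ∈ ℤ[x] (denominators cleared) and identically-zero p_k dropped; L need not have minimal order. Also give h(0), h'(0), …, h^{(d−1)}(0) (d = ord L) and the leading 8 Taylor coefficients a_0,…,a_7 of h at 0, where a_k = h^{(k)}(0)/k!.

L = (-6016·x + 102400·x^3 + 32768·x^5)·Dx + (-28 + 1216·x^2 + 27648·x^4 + 16384·x^6)·Dx^2 + (-1504·x + 25600·x^3 + 8192·x^5)·Dx^3 + (-7 + 304·x^2 + 6912·x^4 + 4096·x^6)·Dx^4  (order 4).
h: a_k = 3, -8, -6, 128/3, 2, -2048/5, -4/15, 32768/7, …
ICs: h(0) = 3, h′(0) = -8, h′′(0) = -12, h′′′(0) = 256.

f: a_k = 0, -8, 0, 128/3, 0, -2048/5, 0, 32768/7, …
g: a_k = 3, 0, -6, 0, 2, 0, -4/15, 0, …
Weyl lclm of L_f,L_g ⇒ L₀ (ord ≤ 4).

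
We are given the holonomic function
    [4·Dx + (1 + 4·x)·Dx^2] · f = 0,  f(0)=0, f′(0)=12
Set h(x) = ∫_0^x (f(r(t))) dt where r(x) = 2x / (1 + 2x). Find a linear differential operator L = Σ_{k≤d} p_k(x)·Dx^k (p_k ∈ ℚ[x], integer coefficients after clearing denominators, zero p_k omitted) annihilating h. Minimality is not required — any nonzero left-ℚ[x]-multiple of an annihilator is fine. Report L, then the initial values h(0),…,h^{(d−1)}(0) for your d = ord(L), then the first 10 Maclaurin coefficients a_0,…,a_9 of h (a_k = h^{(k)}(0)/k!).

f: a_k = 0, 12, -24, 64, -192, 3072/5, -2048, 49152/7, -24576, 262144/3, …
Change of var in L_f (x↦r) gives L₀.
Integrate: L := L₀·Dx.
L = (12 + 40·x)·Dx^2 + (1 + 12·x + 20·x^2)·Dx^3  (order 3).
h: a_k = 0, 0, 12, -48, 248, -7488/5, 49984/5, -71424, 3749952/7, -4166656, …
ICs: h(0) = 0, h′(0) = 0, h′′(0) = 24.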